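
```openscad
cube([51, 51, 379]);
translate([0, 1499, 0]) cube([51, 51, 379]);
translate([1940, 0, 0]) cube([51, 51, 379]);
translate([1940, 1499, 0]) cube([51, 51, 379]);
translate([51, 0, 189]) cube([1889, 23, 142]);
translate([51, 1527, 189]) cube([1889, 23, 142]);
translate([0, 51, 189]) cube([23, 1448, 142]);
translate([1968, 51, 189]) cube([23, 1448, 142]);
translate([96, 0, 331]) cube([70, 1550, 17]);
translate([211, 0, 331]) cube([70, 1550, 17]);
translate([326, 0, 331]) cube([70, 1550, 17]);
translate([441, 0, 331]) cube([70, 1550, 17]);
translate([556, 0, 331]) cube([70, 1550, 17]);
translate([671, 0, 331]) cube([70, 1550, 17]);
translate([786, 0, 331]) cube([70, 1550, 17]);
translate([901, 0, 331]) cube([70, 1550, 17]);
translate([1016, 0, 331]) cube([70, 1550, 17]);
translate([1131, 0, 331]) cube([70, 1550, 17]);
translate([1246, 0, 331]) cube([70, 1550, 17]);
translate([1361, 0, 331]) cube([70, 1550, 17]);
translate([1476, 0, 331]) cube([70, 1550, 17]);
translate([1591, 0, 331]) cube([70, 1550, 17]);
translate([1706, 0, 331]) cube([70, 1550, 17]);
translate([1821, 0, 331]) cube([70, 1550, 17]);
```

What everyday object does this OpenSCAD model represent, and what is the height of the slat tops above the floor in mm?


A bed frame. The slat-top height is 348 mm.

Four posts, four rails, and a row of slats — a bed frame. Slats sit on the rails at z = 189 + 142 = 331; with slat thickness 17, the top is 348 mm.


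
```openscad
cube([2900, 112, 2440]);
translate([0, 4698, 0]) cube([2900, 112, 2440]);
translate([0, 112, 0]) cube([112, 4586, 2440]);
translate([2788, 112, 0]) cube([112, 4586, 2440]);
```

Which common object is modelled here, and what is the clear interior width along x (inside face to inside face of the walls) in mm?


A house (or room) frame. The interior width is 2676 mm.

Four 2440 mm walls enclosing a rectangle with no floor or roof — a room or house frame. Outside width is 2900 mm and wall thickness is 112 mm, so the interior width is 2900 − 2 × 112 = 2676 mm.


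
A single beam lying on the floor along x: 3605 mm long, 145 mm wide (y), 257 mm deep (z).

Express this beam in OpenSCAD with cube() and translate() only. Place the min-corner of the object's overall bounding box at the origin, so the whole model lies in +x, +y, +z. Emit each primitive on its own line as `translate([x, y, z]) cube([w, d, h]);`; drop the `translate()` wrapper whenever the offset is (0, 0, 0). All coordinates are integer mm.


cube([3605, 145, 257]);


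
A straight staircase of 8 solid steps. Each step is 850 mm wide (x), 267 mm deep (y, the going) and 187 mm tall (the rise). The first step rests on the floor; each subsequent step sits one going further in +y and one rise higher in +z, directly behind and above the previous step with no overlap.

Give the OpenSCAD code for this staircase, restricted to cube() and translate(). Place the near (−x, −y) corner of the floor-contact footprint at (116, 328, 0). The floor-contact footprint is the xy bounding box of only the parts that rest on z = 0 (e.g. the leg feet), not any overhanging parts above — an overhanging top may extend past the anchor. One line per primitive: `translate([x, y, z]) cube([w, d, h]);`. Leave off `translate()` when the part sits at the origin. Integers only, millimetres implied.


translate([116, 328, 0]) cube([850, 267, 187]);
translate([116, 595, 187]) cube([850, 267, 187]);
translate([116, 862, 374]) cube([850, 267, 187]);
translate([116, 1129, 561]) cube([850, 267, 187]);
translate([116, 1396, 748]) cube([850, 267, 187]);
translate([116, 1663, 935]) cube([850, 267, 187]);
translate([116, 1930, 1122]) cube([850, 267, 187]);
translate([116, 2197, 1309]) cube([850, 267, 187]);


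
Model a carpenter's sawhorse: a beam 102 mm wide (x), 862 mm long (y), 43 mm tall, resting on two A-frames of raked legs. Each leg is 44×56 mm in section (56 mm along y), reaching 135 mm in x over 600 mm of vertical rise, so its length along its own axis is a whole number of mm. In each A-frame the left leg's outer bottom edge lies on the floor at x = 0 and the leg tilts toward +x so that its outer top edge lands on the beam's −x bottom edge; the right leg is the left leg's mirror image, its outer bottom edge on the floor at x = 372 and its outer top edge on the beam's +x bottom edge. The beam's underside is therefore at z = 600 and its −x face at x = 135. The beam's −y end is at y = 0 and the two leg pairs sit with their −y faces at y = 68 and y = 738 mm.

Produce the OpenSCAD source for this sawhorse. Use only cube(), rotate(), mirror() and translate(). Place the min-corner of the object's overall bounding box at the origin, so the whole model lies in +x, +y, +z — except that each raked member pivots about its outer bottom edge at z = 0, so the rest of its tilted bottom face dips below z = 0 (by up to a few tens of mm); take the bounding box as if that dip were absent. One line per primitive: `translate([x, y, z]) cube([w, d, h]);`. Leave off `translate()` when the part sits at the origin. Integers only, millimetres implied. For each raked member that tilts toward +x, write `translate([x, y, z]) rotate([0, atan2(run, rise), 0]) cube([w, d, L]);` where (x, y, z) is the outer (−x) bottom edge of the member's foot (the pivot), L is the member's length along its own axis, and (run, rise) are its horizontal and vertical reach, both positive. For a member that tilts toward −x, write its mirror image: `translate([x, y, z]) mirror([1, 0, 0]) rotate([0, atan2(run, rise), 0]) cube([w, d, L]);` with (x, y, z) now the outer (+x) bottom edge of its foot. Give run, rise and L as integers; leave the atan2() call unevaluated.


translate([135, 0, 600]) cube([102, 862, 43]);
translate([0, 68, 0]) rotate([0, atan2(135, 600), 0]) cube([44, 56, 615]);
translate([372, 68, 0]) mirror([1, 0, 0]) rotate([0, atan2(135, 600), 0]) cube([44, 56, 615]);
translate([0, 738, 0]) rotate([0, atan2(135, 600), 0]) cube([44, 56, 615]);
translate([372, 738, 0]) mirror([1, 0, 0]) rotate([0, atan2(135, 600), 0]) cube([44, 56, 615]);


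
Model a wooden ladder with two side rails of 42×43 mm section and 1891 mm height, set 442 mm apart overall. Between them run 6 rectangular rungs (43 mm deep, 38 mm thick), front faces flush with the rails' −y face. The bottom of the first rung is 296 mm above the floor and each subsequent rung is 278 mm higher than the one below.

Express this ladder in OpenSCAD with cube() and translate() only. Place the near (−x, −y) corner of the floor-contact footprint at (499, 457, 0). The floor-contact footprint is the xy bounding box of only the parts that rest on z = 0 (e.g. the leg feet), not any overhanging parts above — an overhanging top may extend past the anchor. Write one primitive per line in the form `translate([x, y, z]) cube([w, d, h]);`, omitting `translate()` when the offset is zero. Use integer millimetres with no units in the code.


translate([499, 457, 0]) cube([42, 43, 1891]);
translate([899, 457, 0]) cube([42, 43, 1891]);
translate([541, 457, 296]) cube([358, 43, 38]);
translate([541, 457, 574]) cube([358, 43, 38]);
translate([541, 457, 852]) cube([358, 43, 38]);
translate([541, 457, 1130]) cube([358, 43, 38]);
translate([541, 457, 1408]) cube([358, 43, 38]);
translate([541, 457, 1686]) cube([358, 43, 38]);


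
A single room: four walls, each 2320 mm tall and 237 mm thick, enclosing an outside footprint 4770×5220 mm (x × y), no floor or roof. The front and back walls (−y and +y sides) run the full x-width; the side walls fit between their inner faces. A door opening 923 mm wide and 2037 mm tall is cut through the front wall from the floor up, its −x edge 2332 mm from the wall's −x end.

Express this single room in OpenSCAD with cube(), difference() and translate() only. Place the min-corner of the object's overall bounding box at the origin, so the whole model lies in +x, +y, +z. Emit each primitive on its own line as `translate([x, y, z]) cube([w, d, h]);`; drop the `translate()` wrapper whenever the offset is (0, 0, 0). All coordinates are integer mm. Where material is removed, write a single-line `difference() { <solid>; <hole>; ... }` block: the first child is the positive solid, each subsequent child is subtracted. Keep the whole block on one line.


difference() { cube([4770, 237, 2320]); translate([2332, 0, 0]) cube([923, 237, 2037]); }
translate([0, 4983, 0]) cube([4770, 237, 2320]);
translate([0, 237, 0]) cube([237, 4746, 2320]);
translate([4533, 237, 0]) cube([237, 4746, 2320]);


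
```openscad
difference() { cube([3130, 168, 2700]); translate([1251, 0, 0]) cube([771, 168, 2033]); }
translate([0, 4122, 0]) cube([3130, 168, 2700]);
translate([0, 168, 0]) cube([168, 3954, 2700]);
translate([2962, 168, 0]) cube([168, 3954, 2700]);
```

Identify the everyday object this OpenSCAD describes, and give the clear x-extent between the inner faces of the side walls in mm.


A single room. The interior width is 2794 mm.

Four walls enclosing a rectangle with a door in the front wall — a room. Outside width 3130 minus two 168 mm walls gives 2794 mm.


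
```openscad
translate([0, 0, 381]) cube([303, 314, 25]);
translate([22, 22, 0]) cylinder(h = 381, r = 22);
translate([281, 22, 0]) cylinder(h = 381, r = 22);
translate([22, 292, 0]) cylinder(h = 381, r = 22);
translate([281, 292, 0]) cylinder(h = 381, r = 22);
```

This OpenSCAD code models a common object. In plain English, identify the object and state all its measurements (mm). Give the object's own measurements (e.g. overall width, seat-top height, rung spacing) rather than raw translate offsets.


A simple wooden stool: a rectangular seat 303 mm (x) by 314 mm (y), 25 mm thick, top face at z = 406 mm, on four round legs, each 44 mm in diameter. The legs rest on z = 0, each leg's axis is inset half a diameter from the nearest pair of seat edges (so the leg's bounding box is flush with the corner).


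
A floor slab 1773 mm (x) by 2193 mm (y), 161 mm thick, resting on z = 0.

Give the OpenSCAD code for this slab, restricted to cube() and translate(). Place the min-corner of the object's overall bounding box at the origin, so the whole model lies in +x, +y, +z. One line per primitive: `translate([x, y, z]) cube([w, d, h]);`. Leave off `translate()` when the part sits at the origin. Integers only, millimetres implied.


cube([1773, 2193, 161]);


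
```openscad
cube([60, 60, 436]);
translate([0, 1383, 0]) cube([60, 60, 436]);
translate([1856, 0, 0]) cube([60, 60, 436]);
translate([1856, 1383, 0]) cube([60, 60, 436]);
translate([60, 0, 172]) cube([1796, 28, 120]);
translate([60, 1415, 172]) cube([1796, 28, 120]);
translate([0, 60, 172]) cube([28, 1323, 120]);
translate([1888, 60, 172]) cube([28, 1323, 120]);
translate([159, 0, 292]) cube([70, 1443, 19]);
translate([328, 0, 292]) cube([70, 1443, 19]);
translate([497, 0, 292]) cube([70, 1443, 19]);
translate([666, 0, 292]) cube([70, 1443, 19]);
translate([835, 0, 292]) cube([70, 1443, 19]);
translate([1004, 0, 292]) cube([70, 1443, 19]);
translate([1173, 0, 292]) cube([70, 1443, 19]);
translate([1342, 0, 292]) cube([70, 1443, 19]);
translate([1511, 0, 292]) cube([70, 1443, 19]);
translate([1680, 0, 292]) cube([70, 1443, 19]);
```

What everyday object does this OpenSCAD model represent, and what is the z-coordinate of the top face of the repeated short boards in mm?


A bed frame. The slat-top height is 311 mm.

Four posts, four rails, and a row of slats — a bed frame. Slats sit on the rails at z = 172 + 120 = 292; with slat thickness 19, the top is 311 mm.


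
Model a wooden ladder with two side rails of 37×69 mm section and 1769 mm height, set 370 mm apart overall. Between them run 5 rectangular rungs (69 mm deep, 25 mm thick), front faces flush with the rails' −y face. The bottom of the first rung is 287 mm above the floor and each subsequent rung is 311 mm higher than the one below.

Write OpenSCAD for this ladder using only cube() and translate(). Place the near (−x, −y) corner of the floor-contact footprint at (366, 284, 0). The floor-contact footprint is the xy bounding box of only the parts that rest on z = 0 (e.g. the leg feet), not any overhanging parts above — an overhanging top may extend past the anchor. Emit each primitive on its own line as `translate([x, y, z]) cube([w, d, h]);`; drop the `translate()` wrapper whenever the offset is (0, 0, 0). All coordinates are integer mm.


translate([366, 284, 0]) cube([37, 69, 1769]);
translate([699, 284, 0]) cube([37, 69, 1769]);
translate([403, 284, 287]) cube([296, 69, 25]);
translate([403, 284, 598]) cube([296, 69, 25]);
translate([403, 284, 909]) cube([296, 69, 25]);
translate([403, 284, 1220]) cube([296, 69, 25]);
translate([403, 284, 1531]) cube([296, 69, 25]);


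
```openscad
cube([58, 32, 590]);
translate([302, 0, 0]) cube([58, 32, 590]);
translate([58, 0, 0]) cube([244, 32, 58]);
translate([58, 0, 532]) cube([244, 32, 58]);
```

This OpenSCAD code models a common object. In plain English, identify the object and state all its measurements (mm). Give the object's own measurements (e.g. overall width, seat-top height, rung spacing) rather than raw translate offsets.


A rectangular picture frame lying in the x–z plane (depth along y). The opening is 244 mm wide (x) by 474 mm tall (z), surrounded by a border 58 mm wide on all four sides. The frame is 32 mm deep and is made of two full-height vertical stiles with two horizontal rails fitted between them.


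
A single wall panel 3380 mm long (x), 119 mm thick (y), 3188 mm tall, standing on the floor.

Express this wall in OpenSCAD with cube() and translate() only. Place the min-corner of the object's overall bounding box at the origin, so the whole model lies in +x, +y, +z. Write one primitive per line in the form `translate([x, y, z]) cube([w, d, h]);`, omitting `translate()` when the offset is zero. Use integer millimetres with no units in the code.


cube([3380, 119, 3188]);


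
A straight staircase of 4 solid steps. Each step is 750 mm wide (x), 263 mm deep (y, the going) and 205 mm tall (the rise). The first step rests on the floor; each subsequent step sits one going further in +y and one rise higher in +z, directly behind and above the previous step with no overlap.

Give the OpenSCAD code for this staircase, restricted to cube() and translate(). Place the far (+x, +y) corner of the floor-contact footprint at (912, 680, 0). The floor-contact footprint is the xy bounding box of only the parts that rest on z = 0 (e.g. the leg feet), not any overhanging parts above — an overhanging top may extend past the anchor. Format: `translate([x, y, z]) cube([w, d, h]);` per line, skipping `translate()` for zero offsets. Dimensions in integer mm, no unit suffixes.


translate([162, 417, 0]) cube([750, 263, 205]);
translate([162, 680, 205]) cube([750, 263, 205]);
translate([162, 943, 410]) cube([750, 263, 205]);
translate([162, 1206, 615]) cube([750, 263, 205]);


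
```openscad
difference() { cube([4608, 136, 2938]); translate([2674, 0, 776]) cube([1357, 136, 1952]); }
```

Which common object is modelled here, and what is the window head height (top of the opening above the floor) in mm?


A wall with a window opening. The window head height is 2728 mm.

A wall with a rectangular opening subtracted — a window. Sill at z = 776, opening 1952 mm tall, so the head is at 776 + 1952 = 2728 mm.


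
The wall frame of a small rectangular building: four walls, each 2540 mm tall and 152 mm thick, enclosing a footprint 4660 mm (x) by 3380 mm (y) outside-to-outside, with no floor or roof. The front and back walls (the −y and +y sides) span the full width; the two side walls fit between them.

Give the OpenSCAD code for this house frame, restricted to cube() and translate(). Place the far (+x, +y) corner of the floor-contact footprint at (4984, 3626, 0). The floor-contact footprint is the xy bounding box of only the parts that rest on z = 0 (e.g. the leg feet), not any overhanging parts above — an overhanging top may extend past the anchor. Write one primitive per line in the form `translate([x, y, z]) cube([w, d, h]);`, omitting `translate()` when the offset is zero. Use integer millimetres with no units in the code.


translate([324, 246, 0]) cube([4660, 152, 2540]);
translate([324, 3474, 0]) cube([4660, 152, 2540]);
translate([324, 398, 0]) cube([152, 3076, 2540]);
translate([4832, 398, 0]) cube([152, 3076, 2540]);


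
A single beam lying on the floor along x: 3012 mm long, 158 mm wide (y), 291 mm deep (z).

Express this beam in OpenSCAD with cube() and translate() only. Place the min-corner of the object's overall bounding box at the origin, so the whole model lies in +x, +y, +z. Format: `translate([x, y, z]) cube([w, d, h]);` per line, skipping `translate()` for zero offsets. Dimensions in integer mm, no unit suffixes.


cube([3012, 158, 291]);


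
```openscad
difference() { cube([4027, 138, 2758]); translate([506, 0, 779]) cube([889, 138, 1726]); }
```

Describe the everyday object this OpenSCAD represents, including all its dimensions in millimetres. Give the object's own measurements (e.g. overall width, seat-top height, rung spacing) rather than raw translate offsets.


A wall 4027 mm long (x), 138 mm thick (y), 2758 mm tall, with a rectangular window opening cut through it. The opening is 889 mm wide and 1726 mm tall; its sill is at z = 779 mm and its near (−x) edge is 506 mm from the wall's −x end. The opening passes through the full wall thickness.


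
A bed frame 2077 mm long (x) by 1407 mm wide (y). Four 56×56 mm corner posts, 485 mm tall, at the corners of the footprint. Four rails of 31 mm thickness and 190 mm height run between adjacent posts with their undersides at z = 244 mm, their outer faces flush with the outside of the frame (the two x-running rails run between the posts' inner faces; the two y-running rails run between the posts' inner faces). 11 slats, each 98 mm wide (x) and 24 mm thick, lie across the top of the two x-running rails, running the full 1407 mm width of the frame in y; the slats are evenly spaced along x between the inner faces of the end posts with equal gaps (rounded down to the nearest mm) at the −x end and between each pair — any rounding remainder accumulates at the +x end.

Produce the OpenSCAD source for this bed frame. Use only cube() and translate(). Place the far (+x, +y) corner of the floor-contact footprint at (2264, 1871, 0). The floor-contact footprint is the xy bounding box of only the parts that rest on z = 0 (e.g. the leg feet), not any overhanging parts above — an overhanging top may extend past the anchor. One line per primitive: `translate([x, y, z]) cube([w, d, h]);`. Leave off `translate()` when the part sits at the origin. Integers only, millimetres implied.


translate([187, 464, 0]) cube([56, 56, 485]);
translate([187, 1815, 0]) cube([56, 56, 485]);
translate([2208, 464, 0]) cube([56, 56, 485]);
translate([2208, 1815, 0]) cube([56, 56, 485]);
translate([243, 464, 244]) cube([1965, 31, 190]);
translate([243, 1840, 244]) cube([1965, 31, 190]);
translate([187, 520, 244]) cube([31, 1295, 190]);
translate([2233, 520, 244]) cube([31, 1295, 190]);
translate([316, 464, 434]) cube([98, 1407, 24]);
translate([487, 464, 434]) cube([98, 1407, 24]);
translate([658, 464, 434]) cube([98, 1407, 24]);
translate([829, 464, 434]) cube([98, 1407, 24]);
translate([1000, 464, 434]) cube([98, 1407, 24]);
translate([1171, 464, 434]) cube([98, 1407, 24]);
translate([1342, 464, 434]) cube([98, 1407, 24]);
translate([1513, 464, 434]) cube([98, 1407, 24]);
translate([1684, 464, 434]) cube([98, 1407, 24]);
translate([1855, 464, 434]) cube([98, 1407, 24]);
translate([2026, 464, 434]) cube([98, 1407, 24]);


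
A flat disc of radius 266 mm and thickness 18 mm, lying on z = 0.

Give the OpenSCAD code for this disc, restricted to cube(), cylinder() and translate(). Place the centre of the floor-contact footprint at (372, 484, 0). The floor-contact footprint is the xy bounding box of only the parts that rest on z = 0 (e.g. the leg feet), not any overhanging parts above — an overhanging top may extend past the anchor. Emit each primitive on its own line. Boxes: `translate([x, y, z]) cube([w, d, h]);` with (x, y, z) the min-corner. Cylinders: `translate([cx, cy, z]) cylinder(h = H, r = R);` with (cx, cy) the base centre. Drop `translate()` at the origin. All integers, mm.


translate([372, 484, 0]) cylinder(h = 18, r = 266);


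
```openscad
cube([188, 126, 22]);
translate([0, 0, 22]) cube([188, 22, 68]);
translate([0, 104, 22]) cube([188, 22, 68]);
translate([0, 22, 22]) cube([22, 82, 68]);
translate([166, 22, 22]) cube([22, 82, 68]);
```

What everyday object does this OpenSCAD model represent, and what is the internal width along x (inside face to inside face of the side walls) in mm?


An open box. The internal width is 144 mm.

A 188×126 base slab with four walls standing on it — an open box. The base is 188 mm wide and the walls are 22 mm thick, so the internal width is 188 − 2 × 22 = 144 mm.


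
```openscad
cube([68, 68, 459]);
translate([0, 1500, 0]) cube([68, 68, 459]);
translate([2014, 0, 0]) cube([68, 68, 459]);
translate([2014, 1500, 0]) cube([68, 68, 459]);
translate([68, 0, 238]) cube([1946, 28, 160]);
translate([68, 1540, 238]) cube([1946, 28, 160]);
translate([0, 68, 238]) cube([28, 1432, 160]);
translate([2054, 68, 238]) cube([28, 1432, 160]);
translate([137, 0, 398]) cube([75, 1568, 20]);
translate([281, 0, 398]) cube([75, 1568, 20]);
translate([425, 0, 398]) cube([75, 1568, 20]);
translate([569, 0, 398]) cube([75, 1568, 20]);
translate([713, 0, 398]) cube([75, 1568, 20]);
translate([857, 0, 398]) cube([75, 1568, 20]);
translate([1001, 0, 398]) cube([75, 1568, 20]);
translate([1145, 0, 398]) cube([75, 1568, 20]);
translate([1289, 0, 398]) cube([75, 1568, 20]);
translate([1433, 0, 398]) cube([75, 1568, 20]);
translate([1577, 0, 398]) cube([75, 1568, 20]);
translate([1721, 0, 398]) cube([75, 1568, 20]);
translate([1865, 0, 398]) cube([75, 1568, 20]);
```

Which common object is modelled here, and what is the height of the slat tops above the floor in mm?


A bed frame. The slat-top height is 418 mm.

Four posts, four rails, and a row of slats — a bed frame. Slats sit on the rails at z = 238 + 160 = 398; with slat thickness 20, the top is 418 mm.


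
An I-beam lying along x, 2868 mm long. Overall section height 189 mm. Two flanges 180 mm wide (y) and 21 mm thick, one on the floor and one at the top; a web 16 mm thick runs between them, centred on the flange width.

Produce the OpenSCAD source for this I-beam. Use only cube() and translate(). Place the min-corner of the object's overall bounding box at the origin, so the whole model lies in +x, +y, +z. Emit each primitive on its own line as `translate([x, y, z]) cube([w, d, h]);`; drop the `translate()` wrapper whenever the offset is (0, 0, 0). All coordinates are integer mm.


cube([2868, 180, 21]);
translate([0, 82, 21]) cube([2868, 16, 147]);
translate([0, 0, 168]) cube([2868, 180, 21]);


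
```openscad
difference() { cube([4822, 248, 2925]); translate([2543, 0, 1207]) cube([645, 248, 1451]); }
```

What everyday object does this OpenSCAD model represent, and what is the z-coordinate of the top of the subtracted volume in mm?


A wall with a window opening. The window head height is 2658 mm.

A wall with a rectangular opening subtracted — a window. Sill at z = 1207, opening 1451 mm tall, so the head is at 1207 + 1451 = 2658 mm.


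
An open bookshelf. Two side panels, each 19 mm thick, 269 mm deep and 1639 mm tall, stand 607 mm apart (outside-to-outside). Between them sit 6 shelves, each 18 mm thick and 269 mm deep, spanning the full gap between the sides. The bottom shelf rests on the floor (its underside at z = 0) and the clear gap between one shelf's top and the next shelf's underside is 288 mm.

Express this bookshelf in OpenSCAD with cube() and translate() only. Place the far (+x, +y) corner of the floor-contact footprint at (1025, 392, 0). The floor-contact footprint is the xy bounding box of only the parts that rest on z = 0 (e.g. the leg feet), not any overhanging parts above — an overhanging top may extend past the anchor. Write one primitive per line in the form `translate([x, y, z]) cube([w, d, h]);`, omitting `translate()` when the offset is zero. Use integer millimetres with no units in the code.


translate([418, 123, 0]) cube([19, 269, 1639]);
translate([1006, 123, 0]) cube([19, 269, 1639]);
translate([437, 123, 0]) cube([569, 269, 18]);
translate([437, 123, 306]) cube([569, 269, 18]);
translate([437, 123, 612]) cube([569, 269, 18]);
translate([437, 123, 918]) cube([569, 269, 18]);
translate([437, 123, 1224]) cube([569, 269, 18]);
translate([437, 123, 1530]) cube([569, 269, 18]);


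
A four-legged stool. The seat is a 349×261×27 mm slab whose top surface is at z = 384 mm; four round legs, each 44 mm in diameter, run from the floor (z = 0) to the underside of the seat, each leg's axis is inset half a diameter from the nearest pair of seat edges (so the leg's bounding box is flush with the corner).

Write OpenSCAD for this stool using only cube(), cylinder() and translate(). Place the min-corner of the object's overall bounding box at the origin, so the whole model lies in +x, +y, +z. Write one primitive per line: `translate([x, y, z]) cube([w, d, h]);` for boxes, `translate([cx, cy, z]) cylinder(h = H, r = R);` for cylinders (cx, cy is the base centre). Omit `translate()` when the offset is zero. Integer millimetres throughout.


translate([0, 0, 357]) cube([349, 261, 27]);
translate([22, 22, 0]) cylinder(h = 357, r = 22);
translate([327, 22, 0]) cylinder(h = 357, r = 22);
translate([22, 239, 0]) cylinder(h = 357, r = 22);
translate([327, 239, 0]) cylinder(h = 357, r = 22);


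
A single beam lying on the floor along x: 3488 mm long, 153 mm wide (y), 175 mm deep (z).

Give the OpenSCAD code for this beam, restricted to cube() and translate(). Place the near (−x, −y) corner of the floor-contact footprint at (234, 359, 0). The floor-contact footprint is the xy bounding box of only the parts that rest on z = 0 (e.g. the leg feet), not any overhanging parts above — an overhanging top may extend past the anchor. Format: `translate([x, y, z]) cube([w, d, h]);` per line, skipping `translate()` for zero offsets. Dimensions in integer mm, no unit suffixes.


translate([234, 359, 0]) cube([3488, 153, 175]);


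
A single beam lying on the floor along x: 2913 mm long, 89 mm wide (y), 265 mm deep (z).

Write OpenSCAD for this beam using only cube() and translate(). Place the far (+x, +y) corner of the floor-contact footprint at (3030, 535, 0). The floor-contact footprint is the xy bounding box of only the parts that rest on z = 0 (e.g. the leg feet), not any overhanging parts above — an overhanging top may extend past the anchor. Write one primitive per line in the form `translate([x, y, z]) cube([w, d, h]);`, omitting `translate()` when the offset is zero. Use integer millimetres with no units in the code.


translate([117, 446, 0]) cube([2913, 89, 265]);


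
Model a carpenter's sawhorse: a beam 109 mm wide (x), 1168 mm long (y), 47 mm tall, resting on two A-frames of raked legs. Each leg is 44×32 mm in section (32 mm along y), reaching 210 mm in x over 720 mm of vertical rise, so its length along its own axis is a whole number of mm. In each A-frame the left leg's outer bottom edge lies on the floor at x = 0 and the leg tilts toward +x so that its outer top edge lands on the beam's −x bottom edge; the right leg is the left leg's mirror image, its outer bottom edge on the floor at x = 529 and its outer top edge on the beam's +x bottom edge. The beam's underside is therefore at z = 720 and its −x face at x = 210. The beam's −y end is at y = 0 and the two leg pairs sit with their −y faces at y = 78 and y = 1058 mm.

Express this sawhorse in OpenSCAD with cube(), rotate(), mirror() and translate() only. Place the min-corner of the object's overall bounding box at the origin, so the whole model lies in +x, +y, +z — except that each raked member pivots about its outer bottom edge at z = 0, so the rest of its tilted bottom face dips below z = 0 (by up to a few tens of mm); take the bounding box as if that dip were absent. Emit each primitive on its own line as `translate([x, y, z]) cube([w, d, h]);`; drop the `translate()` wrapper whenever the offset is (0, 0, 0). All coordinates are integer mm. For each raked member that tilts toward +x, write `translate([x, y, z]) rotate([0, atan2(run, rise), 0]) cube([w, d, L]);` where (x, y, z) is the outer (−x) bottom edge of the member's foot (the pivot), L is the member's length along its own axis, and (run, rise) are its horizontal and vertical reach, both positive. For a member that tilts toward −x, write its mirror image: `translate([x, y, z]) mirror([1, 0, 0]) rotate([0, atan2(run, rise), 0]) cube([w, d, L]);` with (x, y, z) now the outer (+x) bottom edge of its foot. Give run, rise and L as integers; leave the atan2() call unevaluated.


// leg length = √(210² + 720²) = 750
// right-leg outer foot x = 2·210 + 109 = 529
// beam min-corner = (210, 0, 720)
translate([210, 0, 720]) cube([109, 1168, 47]);
translate([0, 78, 0]) rotate([0, atan2(210, 720), 0]) cube([44, 32, 750]);
translate([529, 78, 0]) mirror([1, 0, 0]) rotate([0, atan2(210, 720), 0]) cube([44, 32, 750]);
translate([0, 1058, 0]) rotate([0, atan2(210, 720), 0]) cube([44, 32, 750]);
translate([529, 1058, 0]) mirror([1, 0, 0]) rotate([0, atan2(210, 720), 0]) cube([44, 32, 750]);


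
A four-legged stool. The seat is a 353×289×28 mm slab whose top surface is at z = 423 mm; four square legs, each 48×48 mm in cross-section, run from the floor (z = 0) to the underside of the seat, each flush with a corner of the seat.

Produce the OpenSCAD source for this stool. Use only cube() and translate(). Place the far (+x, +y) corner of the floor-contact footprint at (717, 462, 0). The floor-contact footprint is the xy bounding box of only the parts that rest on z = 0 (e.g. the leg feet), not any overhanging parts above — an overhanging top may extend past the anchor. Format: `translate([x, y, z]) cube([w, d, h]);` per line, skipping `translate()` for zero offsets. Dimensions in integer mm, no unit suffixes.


translate([364, 173, 395]) cube([353, 289, 28]);
translate([364, 173, 0]) cube([48, 48, 395]);
translate([669, 173, 0]) cube([48, 48, 395]);
translate([364, 414, 0]) cube([48, 48, 395]);
translate([669, 414, 0]) cube([48, 48, 395]);


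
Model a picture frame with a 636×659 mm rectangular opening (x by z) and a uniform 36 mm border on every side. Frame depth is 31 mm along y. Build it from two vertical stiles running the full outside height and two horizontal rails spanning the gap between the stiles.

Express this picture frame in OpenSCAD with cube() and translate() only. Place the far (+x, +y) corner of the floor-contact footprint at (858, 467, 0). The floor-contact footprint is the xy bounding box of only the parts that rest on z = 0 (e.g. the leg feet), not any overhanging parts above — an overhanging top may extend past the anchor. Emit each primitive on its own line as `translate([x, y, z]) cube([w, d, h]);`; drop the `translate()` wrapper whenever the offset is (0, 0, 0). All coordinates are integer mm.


translate([150, 436, 0]) cube([36, 31, 731]);
translate([822, 436, 0]) cube([36, 31, 731]);
translate([186, 436, 0]) cube([636, 31, 36]);
translate([186, 436, 695]) cube([636, 31, 36]);


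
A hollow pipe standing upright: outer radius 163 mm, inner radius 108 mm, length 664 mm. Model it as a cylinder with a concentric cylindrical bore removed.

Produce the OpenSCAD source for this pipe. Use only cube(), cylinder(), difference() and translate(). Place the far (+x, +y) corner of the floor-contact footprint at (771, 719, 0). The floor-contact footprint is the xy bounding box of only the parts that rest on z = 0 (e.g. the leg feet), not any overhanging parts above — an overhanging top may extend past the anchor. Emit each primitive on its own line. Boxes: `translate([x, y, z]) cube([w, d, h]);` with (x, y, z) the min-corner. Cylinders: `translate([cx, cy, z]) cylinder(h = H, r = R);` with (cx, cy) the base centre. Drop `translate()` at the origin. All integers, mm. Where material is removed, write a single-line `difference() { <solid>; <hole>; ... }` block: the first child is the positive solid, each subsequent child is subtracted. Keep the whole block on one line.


difference() { translate([608, 556, 0]) cylinder(h = 664, r = 163); translate([608, 556, 0]) cylinder(h = 664, r = 108); }


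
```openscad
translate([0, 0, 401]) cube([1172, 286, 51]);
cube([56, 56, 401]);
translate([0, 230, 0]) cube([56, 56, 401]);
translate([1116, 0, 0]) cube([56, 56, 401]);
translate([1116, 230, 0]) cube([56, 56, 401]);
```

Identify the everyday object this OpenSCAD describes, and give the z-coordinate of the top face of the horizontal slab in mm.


A bench. The seat-top height is 452 mm.

A long slab on four corner posts — a bench. The slab sits at z = 401 with thickness 51, so the top is 401 + 51 = 452 mm.


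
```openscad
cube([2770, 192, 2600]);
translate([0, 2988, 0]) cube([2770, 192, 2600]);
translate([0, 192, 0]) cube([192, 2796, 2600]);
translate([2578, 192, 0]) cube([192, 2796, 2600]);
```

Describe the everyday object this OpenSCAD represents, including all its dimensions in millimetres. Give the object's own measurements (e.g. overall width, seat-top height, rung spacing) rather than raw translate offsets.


The wall frame of a small rectangular building: four walls, each 2600 mm tall and 192 mm thick, enclosing a footprint 2770 mm (x) by 3180 mm (y) outside-to-outside, with no floor or roof. The front and back walls (the −y and +y sides) span the full width; the two side walls fit between them.


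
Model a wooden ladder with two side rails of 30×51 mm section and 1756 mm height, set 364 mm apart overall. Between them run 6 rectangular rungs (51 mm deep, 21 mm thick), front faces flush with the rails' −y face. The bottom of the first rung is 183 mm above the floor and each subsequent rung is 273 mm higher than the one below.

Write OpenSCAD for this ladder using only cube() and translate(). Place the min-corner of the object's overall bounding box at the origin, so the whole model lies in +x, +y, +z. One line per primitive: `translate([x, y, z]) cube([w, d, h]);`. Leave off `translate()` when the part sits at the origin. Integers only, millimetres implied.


// rung span = 364 - 2*30 = 304
// rung[k] z = 183 + k*273
cube([30, 51, 1756]);
translate([334, 0, 0]) cube([30, 51, 1756]);
translate([30, 0, 183]) cube([304, 51, 21]);
translate([30, 0, 456]) cube([304, 51, 21]);
translate([30, 0, 729]) cube([304, 51, 21]);
translate([30, 0, 1002]) cube([304, 51, 21]);
translate([30, 0, 1275]) cube([304, 51, 21]);
translate([30, 0, 1548]) cube([304, 51, 21]);


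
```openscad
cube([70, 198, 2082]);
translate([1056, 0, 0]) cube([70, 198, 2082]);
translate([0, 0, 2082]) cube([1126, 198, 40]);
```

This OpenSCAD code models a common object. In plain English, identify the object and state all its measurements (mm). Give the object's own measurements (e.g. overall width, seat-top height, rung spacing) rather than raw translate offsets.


A door frame. The clear opening is 986 mm wide and 2082 mm high. Two 70 mm wide jambs, 198 mm deep, stand either side of the opening from the floor to the top of the opening. A 40 mm thick head sits across the top of both jambs, spanning the full outside width of the frame.


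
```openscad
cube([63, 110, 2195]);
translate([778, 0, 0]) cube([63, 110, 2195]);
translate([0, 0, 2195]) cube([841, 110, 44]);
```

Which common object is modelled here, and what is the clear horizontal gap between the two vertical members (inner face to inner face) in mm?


A door frame. The clear opening width is 715 mm.

Two 2195 mm tall posts with a header on top — a door frame. The left jamb is 63 mm wide at x = 0; the right jamb starts at x = 778. The clear opening is 778 − 63 = 715 mm.


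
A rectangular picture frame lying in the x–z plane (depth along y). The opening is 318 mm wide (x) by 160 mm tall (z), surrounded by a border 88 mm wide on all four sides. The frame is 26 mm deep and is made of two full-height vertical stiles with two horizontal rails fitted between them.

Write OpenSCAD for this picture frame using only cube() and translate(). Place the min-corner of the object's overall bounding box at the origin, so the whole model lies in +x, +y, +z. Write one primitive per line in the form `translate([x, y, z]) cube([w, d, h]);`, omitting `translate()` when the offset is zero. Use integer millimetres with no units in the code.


cube([88, 26, 336]);
translate([406, 0, 0]) cube([88, 26, 336]);
translate([88, 0, 0]) cube([318, 26, 88]);
translate([88, 0, 248]) cube([318, 26, 88]);


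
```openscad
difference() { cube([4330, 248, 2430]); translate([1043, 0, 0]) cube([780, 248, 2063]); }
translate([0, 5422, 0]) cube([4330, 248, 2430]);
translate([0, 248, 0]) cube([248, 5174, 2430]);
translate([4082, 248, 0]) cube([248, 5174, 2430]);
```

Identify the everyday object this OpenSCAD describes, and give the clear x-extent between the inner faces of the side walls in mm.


A single room. The interior width is 3834 mm.

Four walls enclosing a rectangle with a door in the front wall — a room. Outside width 4330 minus two 248 mm walls gives 3834 mm.


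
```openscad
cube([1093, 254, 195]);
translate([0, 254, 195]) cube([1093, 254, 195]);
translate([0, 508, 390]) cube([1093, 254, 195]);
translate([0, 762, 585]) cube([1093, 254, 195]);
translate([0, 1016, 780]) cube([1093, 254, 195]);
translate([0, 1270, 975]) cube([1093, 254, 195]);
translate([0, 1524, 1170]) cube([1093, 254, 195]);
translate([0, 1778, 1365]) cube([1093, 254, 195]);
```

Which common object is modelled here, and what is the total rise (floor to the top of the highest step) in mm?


A staircase. The total rise is 1560 mm.

8 identical blocks, each offset up and back from the previous — a staircase. Each step is 195 mm tall and there are 8 of them, so the total rise is 8 × 195 = 1560 mm.


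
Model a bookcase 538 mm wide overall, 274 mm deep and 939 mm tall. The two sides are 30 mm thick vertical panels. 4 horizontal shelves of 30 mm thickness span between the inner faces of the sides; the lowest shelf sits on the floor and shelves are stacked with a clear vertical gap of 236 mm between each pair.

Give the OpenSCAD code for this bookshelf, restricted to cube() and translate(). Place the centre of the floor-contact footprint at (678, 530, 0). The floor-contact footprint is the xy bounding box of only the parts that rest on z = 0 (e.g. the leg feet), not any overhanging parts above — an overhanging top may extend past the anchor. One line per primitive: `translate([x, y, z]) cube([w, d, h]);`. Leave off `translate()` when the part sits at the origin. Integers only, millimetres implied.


translate([409, 393, 0]) cube([30, 274, 939]);
translate([917, 393, 0]) cube([30, 274, 939]);
translate([439, 393, 0]) cube([478, 274, 30]);
translate([439, 393, 266]) cube([478, 274, 30]);
translate([439, 393, 532]) cube([478, 274, 30]);
translate([439, 393, 798]) cube([478, 274, 30]);


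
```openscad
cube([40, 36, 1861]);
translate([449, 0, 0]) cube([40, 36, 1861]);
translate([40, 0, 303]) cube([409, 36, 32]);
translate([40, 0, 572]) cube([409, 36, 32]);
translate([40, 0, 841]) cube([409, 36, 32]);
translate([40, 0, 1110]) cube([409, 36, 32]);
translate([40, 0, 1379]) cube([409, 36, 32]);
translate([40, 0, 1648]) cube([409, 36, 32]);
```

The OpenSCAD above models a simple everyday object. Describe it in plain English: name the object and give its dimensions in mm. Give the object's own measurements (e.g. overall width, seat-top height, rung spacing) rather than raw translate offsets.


A straight ladder. Two 40×36 mm vertical rails, 1861 mm tall, stand 489 mm apart (outside-to-outside) with their front faces coplanar on the −y side. 6 rungs, each 36 mm deep and 32 mm tall, span between the inner faces of the rails, front faces flush with the rails. The lowest rung's underside is at z = 303 mm and rungs are spaced 269 mm apart (underside to underside).


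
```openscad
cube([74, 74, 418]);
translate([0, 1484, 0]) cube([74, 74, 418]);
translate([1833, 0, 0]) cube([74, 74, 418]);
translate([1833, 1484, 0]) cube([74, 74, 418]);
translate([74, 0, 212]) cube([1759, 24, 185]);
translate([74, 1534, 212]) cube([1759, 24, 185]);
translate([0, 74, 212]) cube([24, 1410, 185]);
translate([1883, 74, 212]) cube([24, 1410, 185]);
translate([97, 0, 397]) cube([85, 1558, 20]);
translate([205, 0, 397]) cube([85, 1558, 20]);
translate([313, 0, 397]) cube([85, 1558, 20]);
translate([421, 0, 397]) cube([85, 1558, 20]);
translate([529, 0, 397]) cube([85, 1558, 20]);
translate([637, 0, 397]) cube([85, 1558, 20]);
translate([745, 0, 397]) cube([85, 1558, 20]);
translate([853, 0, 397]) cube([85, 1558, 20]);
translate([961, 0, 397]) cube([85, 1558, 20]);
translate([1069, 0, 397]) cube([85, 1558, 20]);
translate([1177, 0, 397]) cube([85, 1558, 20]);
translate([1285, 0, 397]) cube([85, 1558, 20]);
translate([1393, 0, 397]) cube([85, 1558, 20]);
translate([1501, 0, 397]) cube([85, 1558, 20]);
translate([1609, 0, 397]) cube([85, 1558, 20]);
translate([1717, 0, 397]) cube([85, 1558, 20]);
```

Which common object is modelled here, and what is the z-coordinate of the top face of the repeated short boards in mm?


A bed frame. The slat-top height is 417 mm.

Four posts, four rails, and a row of slats — a bed frame. Slats sit on the rails at z = 212 + 185 = 397; with slat thickness 20, the top is 417 mm.
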